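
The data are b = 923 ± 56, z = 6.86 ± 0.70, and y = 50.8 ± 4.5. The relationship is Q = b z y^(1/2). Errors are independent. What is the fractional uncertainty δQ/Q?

0.127

Q is a product of powers, so relative uncertainties combine in quadrature:
  (1·δb/b)² = (1×0.0607)² = 0.00368;  (1·δz/z)² = (1×0.102)² = 0.0104;  (½·δy/y)² = (0.5×0.0886)² = 0.00196
δQ/Q = √(0.0161) = 0.127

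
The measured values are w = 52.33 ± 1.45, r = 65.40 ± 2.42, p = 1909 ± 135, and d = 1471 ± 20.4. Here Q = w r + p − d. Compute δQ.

209

Let h = w·r = 3422. δh/h = √((1·δw/w)² + (1·δr/r)²) = √(0.000768 + 0.00137) = 0.0462, so δh = 158.
Q = h + p − d: δQ = √(δh² + δp² + δd²) = √(25000 + 18200 + 416) = 209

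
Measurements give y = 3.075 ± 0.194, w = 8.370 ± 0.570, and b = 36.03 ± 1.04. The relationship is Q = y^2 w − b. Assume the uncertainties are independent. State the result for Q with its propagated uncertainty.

Let p = y^2·w = 79.14. δp/p = √((2·δy/y)² + (1·δw/w)²) = √(0.0159 + 0.00464) = 0.143, so δp = 11.3.
Q = p − b: δQ = √(δp² + δb²) = √(129 + 1.08) = 11.4
Q = 43.11.

43.11 ± 11.4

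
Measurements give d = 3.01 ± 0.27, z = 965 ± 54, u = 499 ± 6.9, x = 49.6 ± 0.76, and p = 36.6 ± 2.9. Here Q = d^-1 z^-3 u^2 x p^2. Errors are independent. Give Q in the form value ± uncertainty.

6.12 ± 1.53

Q is a product of powers, so relative uncertainties combine in quadrature:
  (-1·δd/d)² = (-1×0.0897)² = 0.00805;  (-3·δz/z)² = (-3×0.0560)² = 0.0282;  (2·δu/u)² = (2×0.0138)² = 0.000765;  (1·δx/x)² = (1×0.0153)² = 0.000235;  (2·δp/p)² = (2×0.0792)² = 0.0251
δQ/Q = √(0.0623) = 0.250
Q = 6.12, so δQ = 0.250 × 6.12 = 1.53.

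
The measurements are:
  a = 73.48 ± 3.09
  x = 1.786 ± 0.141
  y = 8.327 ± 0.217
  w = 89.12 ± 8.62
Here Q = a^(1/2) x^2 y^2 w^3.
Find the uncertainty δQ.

Q is a product of powers, so relative uncertainties combine in quadrature:
  (½·δa/a)² = (0.5×0.0421)² = 0.000442;  (2·δx/x)² = (2×0.0789)² = 0.0249;  (2·δy/y)² = (2×0.0261)² = 0.00272;  (3·δw/w)² = (3×0.0967)² = 0.0842
δQ/Q = √(0.112) = 0.335
Q = 1.342e+09, so δQ = 0.335 × 1.342e+09 = 4.5e+08.

4.5e+08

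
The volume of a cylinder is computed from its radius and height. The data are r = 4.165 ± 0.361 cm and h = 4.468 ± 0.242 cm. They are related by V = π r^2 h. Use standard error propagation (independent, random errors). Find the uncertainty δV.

V is a product of powers, so relative uncertainties combine in quadrature:
  (2·δr/r)² = (2×0.0867)² = 0.0300;  (1·δh/h)² = (1×0.0542)² = 0.00293
δV/V = √(0.0330) = 0.182
V = 243.5 cm^3, so δV = 0.182 × 243.5 = 44.2 cm^3.

44.2 cm^3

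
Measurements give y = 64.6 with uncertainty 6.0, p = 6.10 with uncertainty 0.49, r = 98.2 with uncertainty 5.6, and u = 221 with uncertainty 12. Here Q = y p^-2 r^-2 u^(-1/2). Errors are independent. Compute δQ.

Each factor contributes (exponent × relative error)² to (δQ/Q)²:
  (1·δy/y)² = (1×0.0929)² = 0.00863;  (-2·δp/p)² = (-2×0.0803)² = 0.0258;  (-2·δr/r)² = (-2×0.0570)² = 0.0130;  (−½·δu/u)² = (-0.5×0.0543)² = 0.000737
δQ/Q = √(0.0482) = 0.220
Q = 1.21e-05, so δQ = 0.220 × 1.21e-05 = 2.66e-06.

2.66e-06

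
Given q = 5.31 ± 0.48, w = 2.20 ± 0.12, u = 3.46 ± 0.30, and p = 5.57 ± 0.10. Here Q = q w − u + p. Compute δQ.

Let h = q·w = 11.7. δh/h = √((1·δq/q)² + (1·δw/w)²) = √(0.00817 + 0.00298) = 0.106, so δh = 1.23.
Q = h − u + p: δQ = √(δh² + δu² + δp²) = √(1.52 + 0.0900 + 0.0100) = 1.27

1.27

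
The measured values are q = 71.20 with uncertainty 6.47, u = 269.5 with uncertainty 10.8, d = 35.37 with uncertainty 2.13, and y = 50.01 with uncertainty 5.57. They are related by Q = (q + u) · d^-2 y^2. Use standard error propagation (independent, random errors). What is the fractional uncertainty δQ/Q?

Let w = q + u = 340.7. δw = √(δq² + δu²) = √(41.9 + 117) = 12.6, so δw/w = 0.0370.
Q is then a monomial in w, d, y:
δQ/Q = √((δw/w)² + (-2·δd/d)² + (2·δy/y)²) = √(0.00137 + 0.0145 + 0.0496) = 0.256

0.256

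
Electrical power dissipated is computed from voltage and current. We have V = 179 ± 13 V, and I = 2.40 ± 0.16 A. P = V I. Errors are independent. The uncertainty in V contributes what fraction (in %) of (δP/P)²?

(δP/P)² = (1·δV/V)² + (1·δI/I)²
  V term: (1×0.0726)² = 0.00527
  I term: (1×0.0667)² = 0.00444
Total = 0.00972. Share from V = 0.00527/0.00972 = 0.543.

54.3%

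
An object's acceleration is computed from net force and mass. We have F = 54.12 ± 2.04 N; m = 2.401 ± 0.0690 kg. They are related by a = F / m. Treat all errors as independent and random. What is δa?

Since a is a product/quotient, work with relative uncertainties:
  (1·δF/F)² = (1×0.0377)² = 0.00142;  (-1·δm/m)² = (-1×0.0287)² = 0.000826
δa/a = √(0.00225) = 0.0474
a = 22.54 m/s^2, so δa = 0.0474 × 22.54 = 1.07 m/s^2.

1.07 m/s^2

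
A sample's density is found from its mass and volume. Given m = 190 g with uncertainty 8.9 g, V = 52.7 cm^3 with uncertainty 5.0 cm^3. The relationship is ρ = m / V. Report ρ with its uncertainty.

ρ is a product of powers, so relative uncertainties combine in quadrature:
  (1·δm/m)² = (1×0.0468)² = 0.00219;  (-1·δV/V)² = (-1×0.0949)² = 0.00900
δρ/ρ = √(0.0112) = 0.106
ρ = 3.61 g/cm^3, so δρ = 0.106 × 3.61 = 0.381 g/cm^3.

3.61 ± 0.381 g/cm^3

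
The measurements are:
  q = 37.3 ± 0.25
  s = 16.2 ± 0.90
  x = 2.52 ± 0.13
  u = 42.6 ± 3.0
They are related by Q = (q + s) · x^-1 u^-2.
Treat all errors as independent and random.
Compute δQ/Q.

Let w = q + s = 53.5. δw = √(δq² + δs²) = √(0.0625 + 0.810) = 0.934, so δw/w = 0.0175.
Q is then a monomial in w, x, u:
δQ/Q = √((δw/w)² + (-1·δx/x)² + (-2·δu/u)²) = √(0.000305 + 0.00266 + 0.0198) = 0.151

0.151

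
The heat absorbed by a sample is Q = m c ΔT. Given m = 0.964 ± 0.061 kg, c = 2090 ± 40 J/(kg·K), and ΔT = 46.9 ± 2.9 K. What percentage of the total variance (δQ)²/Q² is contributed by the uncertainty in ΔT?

46.7%

(δQ/Q)² = (1·δm/m)² + (1·δc/c)² + (1·δΔT/ΔT)²
  m term: (1×0.0633)² = 0.00400
  c term: (1×0.0191)² = 0.000366
  ΔT term: (1×0.0618)² = 0.00382
Total = 0.00819. Share from ΔT = 0.00382/0.00819 = 0.467.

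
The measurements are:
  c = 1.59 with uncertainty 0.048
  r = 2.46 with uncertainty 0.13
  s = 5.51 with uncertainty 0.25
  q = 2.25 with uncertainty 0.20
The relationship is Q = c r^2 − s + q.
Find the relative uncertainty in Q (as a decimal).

Let p = c·r^2 = 9.62. δp/p = √((1·δc/c)² + (2·δr/r)²) = √(0.000911 + 0.0112) = 0.110, so δp = 1.06.
Q = p − s + q: δQ = √(δp² + δs² + δq²) = √(1.12 + 0.0625 + 0.0400) = 1.11
Q = 6.36, so δQ/Q = 1.11/6.36 = 0.174.

0.174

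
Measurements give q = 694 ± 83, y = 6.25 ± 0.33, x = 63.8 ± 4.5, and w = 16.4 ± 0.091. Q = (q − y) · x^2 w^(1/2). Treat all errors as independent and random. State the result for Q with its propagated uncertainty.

(1.13 ± 0.210) × 10^7

Let u = q − y = 688. δu = √(δq² + δy²) = √(6890 + 0.109) = 83.0, so δu/u = 0.121.
Q is then a monomial in u, x, w:
δQ/Q = √((δu/u)² + (2·δx/x)² + (½·δw/w)²) = √(0.0146 + 0.0199 + 7.7e-06) = 0.186
Q = 1.13e+07, so δQ = 0.186 × 1.13e+07 = 2.1e+06.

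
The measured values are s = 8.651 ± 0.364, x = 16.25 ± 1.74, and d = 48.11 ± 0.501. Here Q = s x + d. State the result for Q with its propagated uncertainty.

188.7 ± 16.2

Let p = s·x = 140.6. δp/p = √((1·δs/s)² + (1·δx/x)²) = √(0.00177 + 0.0115) = 0.115, so δp = 16.2.
Q = p + d: δQ = √(δp² + δd²) = √(262 + 0.251) = 16.2
Q = 188.7.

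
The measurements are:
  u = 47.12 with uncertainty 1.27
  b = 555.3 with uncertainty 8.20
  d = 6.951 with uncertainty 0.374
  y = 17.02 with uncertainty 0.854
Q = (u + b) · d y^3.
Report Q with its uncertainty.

(2.065 ± 0.331) × 10^7

Let w = u + b = 602.4. δw = √(δu² + δb²) = √(1.61 + 67.2) = 8.30, so δw/w = 0.0138.
Q is then a monomial in w, d, y:
δQ/Q = √((δw/w)² + (1·δd/d)² + (3·δy/y)²) = √(0.000190 + 0.00290 + 0.0227) = 0.160
Q = 2.065e+07, so δQ = 0.160 × 2.065e+07 = 3.31e+06.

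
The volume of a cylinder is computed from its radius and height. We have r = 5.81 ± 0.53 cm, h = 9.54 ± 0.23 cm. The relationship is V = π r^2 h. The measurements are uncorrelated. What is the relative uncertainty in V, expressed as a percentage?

18.4%

Relative error in a monomial: (δV/V)² = Σ (nᵢ · δxᵢ/xᵢ)².
  (2·δr/r)² = (2×0.0912)² = 0.0333;  (1·δh/h)² = (1×0.0241)² = 0.000581
δV/V = √(0.0339) = 0.184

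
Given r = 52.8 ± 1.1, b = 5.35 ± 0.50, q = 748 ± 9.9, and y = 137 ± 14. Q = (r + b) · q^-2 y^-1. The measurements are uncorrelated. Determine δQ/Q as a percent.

Let u = r + b = 58.1. δu = √(δr² + δb²) = √(1.21 + 0.250) = 1.21, so δu/u = 0.0208.
Q is then a monomial in u, q, y:
δQ/Q = √((δu/u)² + (-2·δq/q)² + (-1·δy/y)²) = √(0.000432 + 0.000701 + 0.0104) = 0.108

10.8%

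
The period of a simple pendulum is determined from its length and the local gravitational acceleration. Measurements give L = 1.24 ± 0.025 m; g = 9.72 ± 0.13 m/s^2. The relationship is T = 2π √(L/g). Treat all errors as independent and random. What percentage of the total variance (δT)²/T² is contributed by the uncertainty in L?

69.4%

(δT/T)² = (½·δL/L)² + (−½·δg/g)²
  L term: (0.5×0.0202)² = 0.000102
  g term: (-0.5×0.0134)² = 4.47e-05
Total = 0.000146. Share from L = 0.000102/0.000146 = 0.694.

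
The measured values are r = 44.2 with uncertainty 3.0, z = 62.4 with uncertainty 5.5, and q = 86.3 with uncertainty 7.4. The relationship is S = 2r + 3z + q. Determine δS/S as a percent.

Each term contributes (cᵢ δxᵢ)² to (δS)²:
  (2·δr)² = 36.0;  (3·δz)² = 272;  (δq)² = 54.8
δS = √(363) = 19.1
S = 362, so δS/S = 19.1/362 = 0.0526.

5.26%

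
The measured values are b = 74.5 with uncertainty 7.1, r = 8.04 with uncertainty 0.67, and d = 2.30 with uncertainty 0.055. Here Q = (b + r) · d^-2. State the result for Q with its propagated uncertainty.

15.6 ± 1.54

Let u = b + r = 82.5. δu = √(δb² + δr²) = √(50.4 + 0.449) = 7.13, so δu/u = 0.0864.
Q is then a monomial in u, d:
δQ/Q = √((δu/u)² + (-2·δd/d)²) = √(0.00747 + 0.00229) = 0.0988
Q = 15.6, so δQ = 0.0988 × 15.6 = 1.54.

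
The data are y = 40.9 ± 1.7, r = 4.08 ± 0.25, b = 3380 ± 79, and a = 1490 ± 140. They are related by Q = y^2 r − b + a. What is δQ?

723

Let p = y^2·r = 6830. δp/p = √((2·δy/y)² + (1·δr/r)²) = √(0.00691 + 0.00375) = 0.103, so δp = 705.
Q = p − b + a: δQ = √(δp² + δb² + δa²) = √(4.97e+05 + 6240 + 19600) = 723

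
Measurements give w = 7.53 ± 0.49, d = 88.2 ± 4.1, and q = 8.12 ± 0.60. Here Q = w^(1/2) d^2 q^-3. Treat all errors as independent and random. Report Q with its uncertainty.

39.9 ± 9.67

Since Q is a product/quotient, work with relative uncertainties:
  (½·δw/w)² = (0.5×0.0651)² = 0.00106;  (2·δd/d)² = (2×0.0465)² = 0.00864;  (-3·δq/q)² = (-3×0.0739)² = 0.0491
δQ/Q = √(0.0588) = 0.243
Q = 39.9, so δQ = 0.243 × 39.9 = 9.67.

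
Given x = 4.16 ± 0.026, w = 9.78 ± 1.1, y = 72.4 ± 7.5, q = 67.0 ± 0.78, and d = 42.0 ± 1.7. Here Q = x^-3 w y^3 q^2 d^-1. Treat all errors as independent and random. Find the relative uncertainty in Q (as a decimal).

Since Q is a product/quotient, work with relative uncertainties:
  (-3·δx/x)² = (-3×0.00625)² = 0.000352;  (1·δw/w)² = (1×0.112)² = 0.0127;  (3·δy/y)² = (3×0.104)² = 0.0966;  (2·δq/q)² = (2×0.0116)² = 0.000542;  (-1·δd/d)² = (-1×0.0405)² = 0.00164
δQ/Q = √(0.112) = 0.334

0.334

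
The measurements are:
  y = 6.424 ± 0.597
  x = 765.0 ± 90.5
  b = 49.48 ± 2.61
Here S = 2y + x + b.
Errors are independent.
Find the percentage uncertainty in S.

10.9%

Sums and differences: (δS)² = Σ (cᵢ δxᵢ)².
  (2·δy)² = 1.43;  (δx)² = 8190;  (δb)² = 6.81
δS = √(8200) = 90.5
S = 827.3, so δS/S = 90.5/827.3 = 0.109.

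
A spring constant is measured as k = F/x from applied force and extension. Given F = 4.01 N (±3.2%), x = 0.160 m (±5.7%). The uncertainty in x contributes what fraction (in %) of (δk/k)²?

(δk/k)² = (1·δF/F)² + (-1·δx/x)²
  F term: (1×0.0320)² = 0.00102
  x term: (-1×0.0570)² = 0.00325
Total = 0.00427. Share from x = 0.00325/0.00427 = 0.760.

76.0%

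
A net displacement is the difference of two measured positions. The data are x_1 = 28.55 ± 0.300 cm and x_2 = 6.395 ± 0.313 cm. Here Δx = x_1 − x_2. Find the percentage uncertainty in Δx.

1.96%

Δx is a linear combination, so absolute uncertainties add in quadrature:
  (δx_1)² = 0.0900;  (δx_2)² = 0.0980
δΔx = √(0.188) = 0.434 cm
Δx = 22.16 cm, so δΔx/Δx = 0.434/22.16 = 0.0196.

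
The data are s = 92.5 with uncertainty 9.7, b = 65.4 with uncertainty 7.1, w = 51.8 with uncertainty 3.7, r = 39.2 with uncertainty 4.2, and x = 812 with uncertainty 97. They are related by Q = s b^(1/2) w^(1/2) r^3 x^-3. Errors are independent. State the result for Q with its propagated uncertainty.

Relative error in a monomial: (δQ/Q)² = Σ (nᵢ · δxᵢ/xᵢ)².
  (1·δs/s)² = (1×0.105)² = 0.0110;  (½·δb/b)² = (0.5×0.109)² = 0.00295;  (½·δw/w)² = (0.5×0.0714)² = 0.00128;  (3·δr/r)² = (3×0.107)² = 0.103;  (-3·δx/x)² = (-3×0.119)² = 0.128
δQ/Q = √(0.247) = 0.497
Q = 0.606, so δQ = 0.497 × 0.606 = 0.301.

0.606 ± 0.301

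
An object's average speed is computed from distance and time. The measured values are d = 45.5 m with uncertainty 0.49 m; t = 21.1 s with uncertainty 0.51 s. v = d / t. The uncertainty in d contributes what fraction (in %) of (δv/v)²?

(δv/v)² = (1·δd/d)² + (-1·δt/t)²
  d term: (1×0.0108)² = 0.000116
  t term: (-1×0.0242)² = 0.000584
Total = 0.000700. Share from d = 0.000116/0.000700 = 0.166.

16.6%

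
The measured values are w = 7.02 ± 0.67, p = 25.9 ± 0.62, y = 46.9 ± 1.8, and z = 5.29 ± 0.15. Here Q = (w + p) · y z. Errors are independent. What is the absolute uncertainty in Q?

Let u = w + p = 32.9. δu = √(δw² + δp²) = √(0.449 + 0.384) = 0.913, so δu/u = 0.0277.
Q is then a monomial in u, y, z:
δQ/Q = √((δu/u)² + (1·δy/y)² + (1·δz/z)²) = √(0.000769 + 0.00147 + 0.000804) = 0.0552
Q = 8170, so δQ = 0.0552 × 8170 = 451.

451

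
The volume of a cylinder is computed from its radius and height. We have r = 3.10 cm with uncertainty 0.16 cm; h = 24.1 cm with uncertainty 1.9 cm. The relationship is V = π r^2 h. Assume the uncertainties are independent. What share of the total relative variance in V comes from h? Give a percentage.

36.8%

(δV/V)² = (2·δr/r)² + (1·δh/h)²
  r term: (2×0.0516)² = 0.0107
  h term: (1×0.0788)² = 0.00622
Total = 0.0169. Share from h = 0.00622/0.0169 = 0.368.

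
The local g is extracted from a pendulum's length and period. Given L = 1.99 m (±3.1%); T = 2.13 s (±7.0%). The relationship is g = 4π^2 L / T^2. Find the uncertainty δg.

2.48 m/s^2

Products/powers → add relative errors in quadrature, weighted by exponent:
  (1·δL/L)² = (1×0.0310)² = 0.000961;  (-2·δT/T)² = (-2×0.0700)² = 0.0196
δg/g = √(0.0206) = 0.143
g = 17.3 m/s^2, so δg = 0.143 × 17.3 = 2.48 m/s^2.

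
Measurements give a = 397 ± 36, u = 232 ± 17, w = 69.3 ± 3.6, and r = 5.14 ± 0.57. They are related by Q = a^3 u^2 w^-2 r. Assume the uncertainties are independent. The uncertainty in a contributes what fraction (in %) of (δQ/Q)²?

62.4%

(δQ/Q)² = (3·δa/a)² + (2·δu/u)² + (-2·δw/w)² + (1·δr/r)²
  a term: (3×0.0907)² = 0.0740
  u term: (2×0.0733)² = 0.0215
  w term: (-2×0.0519)² = 0.0108
  r term: (1×0.111)² = 0.0123
Total = 0.119. Share from a = 0.0740/0.119 = 0.624.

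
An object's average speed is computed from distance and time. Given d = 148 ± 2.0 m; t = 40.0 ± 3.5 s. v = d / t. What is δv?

0.328 m/s

For a monomial v ∝ d, t^-1, fractional errors add in quadrature:
  (1·δd/d)² = (1×0.0135)² = 0.000183;  (-1·δt/t)² = (-1×0.0875)² = 0.00766
δv/v = √(0.00784) = 0.0885
v = 3.70 m/s, so δv = 0.0885 × 3.70 = 0.328 m/s.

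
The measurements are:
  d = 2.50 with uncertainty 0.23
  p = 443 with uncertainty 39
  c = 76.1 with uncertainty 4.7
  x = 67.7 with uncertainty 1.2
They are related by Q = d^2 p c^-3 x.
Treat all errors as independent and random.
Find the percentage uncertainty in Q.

For a monomial Q ∝ d^2, p, c^-3, x, fractional errors add in quadrature:
  (2·δd/d)² = (2×0.0920)² = 0.0339;  (1·δp/p)² = (1×0.0880)² = 0.00775;  (-3·δc/c)² = (-3×0.0618)² = 0.0343;  (1·δx/x)² = (1×0.0177)² = 0.000314
δQ/Q = √(0.0763) = 0.276

27.6%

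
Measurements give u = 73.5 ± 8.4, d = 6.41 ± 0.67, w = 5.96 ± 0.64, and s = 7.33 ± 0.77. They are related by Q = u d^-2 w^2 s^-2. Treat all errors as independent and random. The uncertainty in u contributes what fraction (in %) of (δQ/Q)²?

8.88%

(δQ/Q)² = (1·δu/u)² + (-2·δd/d)² + (2·δw/w)² + (-2·δs/s)²
  u term: (1×0.114)² = 0.0131
  d term: (-2×0.105)² = 0.0437
  w term: (2×0.107)² = 0.0461
  s term: (-2×0.105)² = 0.0441
Total = 0.147. Share from u = 0.0131/0.147 = 0.0888.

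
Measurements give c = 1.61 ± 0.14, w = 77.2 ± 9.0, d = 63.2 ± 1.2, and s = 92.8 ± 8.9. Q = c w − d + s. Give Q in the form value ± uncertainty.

154 ± 20.2

Let p = c·w = 124. δp/p = √((1·δc/c)² + (1·δw/w)²) = √(0.00756 + 0.0136) = 0.145, so δp = 18.1.
Q = p − d + s: δQ = √(δp² + δd² + δs²) = √(327 + 1.44 + 79.2) = 20.2
Q = 154.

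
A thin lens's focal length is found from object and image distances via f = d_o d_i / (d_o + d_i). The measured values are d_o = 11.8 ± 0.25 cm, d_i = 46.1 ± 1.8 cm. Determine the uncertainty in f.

0.175 cm

∂f/∂d_o = (d_i/(d_o+d_i))² = 0.634;  ∂f/∂d_i = (d_o/(d_o+d_i))² = 0.0415
δf = √((∂f/∂d_o · δd_o)² + (∂f/∂d_i · δd_i)²) = √(0.0251 + 0.00559) = 0.175 cm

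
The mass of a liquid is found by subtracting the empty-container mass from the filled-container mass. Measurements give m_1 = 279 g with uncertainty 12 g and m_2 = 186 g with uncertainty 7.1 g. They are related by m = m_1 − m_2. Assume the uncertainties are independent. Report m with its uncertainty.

93.0 ± 13.9 g

Each term contributes (cᵢ δxᵢ)² to (δm)²:
  (δm_1)² = 144;  (δm_2)² = 50.4
δm = √(194) = 13.9 g
m = 93.0 g.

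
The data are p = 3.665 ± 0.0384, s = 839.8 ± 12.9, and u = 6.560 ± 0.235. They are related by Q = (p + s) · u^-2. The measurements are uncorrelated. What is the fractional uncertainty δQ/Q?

Let w = p + s = 843.5. δw = √(δp² + δs²) = √(0.00147 + 166) = 12.9, so δw/w = 0.0153.
Q is then a monomial in w, u:
δQ/Q = √((δw/w)² + (-2·δu/u)²) = √(0.000234 + 0.00513) = 0.0733

0.0733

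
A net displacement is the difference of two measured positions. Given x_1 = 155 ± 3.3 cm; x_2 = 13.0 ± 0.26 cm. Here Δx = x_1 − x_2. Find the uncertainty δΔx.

Absolute uncertainties add in quadrature for a linear combination:
  (δx_1)² = 10.9;  (δx_2)² = 0.0676
δΔx = √(11.0) = 3.31 cm

3.31 cm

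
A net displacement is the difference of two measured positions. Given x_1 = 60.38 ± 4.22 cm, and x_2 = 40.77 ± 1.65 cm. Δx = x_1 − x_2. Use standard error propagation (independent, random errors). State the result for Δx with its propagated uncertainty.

19.61 ± 4.53 cm

For a sum/difference, combine absolute errors in quadrature:
  (δx_1)² = 17.8;  (δx_2)² = 2.72
δΔx = √(20.5) = 4.53 cm
Δx = 19.61 cm.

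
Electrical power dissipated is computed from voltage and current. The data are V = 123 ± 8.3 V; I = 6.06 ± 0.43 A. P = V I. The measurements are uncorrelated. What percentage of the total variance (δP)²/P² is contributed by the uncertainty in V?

47.5%

(δP/P)² = (1·δV/V)² + (1·δI/I)²
  V term: (1×0.0675)² = 0.00455
  I term: (1×0.0710)² = 0.00503
Total = 0.00959. Share from V = 0.00455/0.00959 = 0.475.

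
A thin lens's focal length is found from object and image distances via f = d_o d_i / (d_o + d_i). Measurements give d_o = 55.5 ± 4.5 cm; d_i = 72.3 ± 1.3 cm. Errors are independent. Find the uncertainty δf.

∂f/∂d_o = (d_i/(d_o+d_i))² = 0.320;  ∂f/∂d_i = (d_o/(d_o+d_i))² = 0.189
δf = √((∂f/∂d_o · δd_o)² + (∂f/∂d_i · δd_i)²) = √(2.07 + 0.0601) = 1.46 cm

1.46 cm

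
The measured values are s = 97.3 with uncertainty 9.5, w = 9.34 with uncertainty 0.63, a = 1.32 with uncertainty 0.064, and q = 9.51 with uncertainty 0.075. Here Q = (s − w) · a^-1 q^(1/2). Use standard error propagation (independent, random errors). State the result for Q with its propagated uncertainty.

Let u = s − w = 88.0. δu = √(δs² + δw²) = √(90.2 + 0.397) = 9.52, so δu/u = 0.108.
Q is then a monomial in u, a, q:
δQ/Q = √((δu/u)² + (-1·δa/a)² + (½·δq/q)²) = √(0.0117 + 0.00235 + 1.55e-05) = 0.119
Q = 205, so δQ = 0.119 × 205 = 24.4.

205 ± 24.4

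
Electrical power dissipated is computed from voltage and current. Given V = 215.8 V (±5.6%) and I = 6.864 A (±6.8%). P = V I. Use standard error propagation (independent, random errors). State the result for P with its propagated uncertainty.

Since P is a product/quotient, work with relative uncertainties:
  (1·δV/V)² = (1×0.0560)² = 0.00314;  (1·δI/I)² = (1×0.0680)² = 0.00462
δP/P = √(0.00776) = 0.0881
P = 1481 W, so δP = 0.0881 × 1481 = 130 W.

1481 ± 130 W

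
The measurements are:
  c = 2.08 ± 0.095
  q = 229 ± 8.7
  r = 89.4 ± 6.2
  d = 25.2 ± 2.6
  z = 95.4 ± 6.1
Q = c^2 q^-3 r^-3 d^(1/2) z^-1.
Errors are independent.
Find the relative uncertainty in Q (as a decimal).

0.267

For a monomial Q ∝ c^2, q^-3, r^-3, d^(1/2), z^-1, fractional errors add in quadrature:
  (2·δc/c)² = (2×0.0457)² = 0.00834;  (-3·δq/q)² = (-3×0.0380)² = 0.0130;  (-3·δr/r)² = (-3×0.0694)² = 0.0433;  (½·δd/d)² = (0.5×0.103)² = 0.00266;  (-1·δz/z)² = (-1×0.0639)² = 0.00409
δQ/Q = √(0.0714) = 0.267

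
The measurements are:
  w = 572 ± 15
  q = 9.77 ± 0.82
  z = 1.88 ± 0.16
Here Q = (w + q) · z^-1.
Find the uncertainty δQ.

27.5

Let u = w + q = 582. δu = √(δw² + δq²) = √(225 + 0.672) = 15.0, so δu/u = 0.0258.
Q is then a monomial in u, z:
δQ/Q = √((δu/u)² + (-1·δz/z)²) = √(0.000667 + 0.00724) = 0.0889
Q = 309, so δQ = 0.0889 × 309 = 27.5.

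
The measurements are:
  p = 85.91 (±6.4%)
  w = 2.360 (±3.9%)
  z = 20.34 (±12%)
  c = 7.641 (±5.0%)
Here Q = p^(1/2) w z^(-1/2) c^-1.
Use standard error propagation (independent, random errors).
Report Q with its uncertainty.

Products/powers → add relative errors in quadrature, weighted by exponent:
  (½·δp/p)² = (0.5×0.0640)² = 0.00102;  (1·δw/w)² = (1×0.0390)² = 0.00152;  (−½·δz/z)² = (-0.5×0.120)² = 0.00360;  (-1·δc/c)² = (-1×0.0500)² = 0.00250
δQ/Q = √(0.00864) = 0.0930
Q = 0.6348, so δQ = 0.0930 × 0.6348 = 0.0590.

0.6348 ± 0.0590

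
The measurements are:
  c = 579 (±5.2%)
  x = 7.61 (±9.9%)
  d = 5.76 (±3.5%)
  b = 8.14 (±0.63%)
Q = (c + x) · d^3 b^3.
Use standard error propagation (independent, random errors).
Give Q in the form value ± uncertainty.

(6.05 ± 0.716) × 10^7

Let u = c + x = 587. δu = √(δc² + δx²) = √(906 + 0.568) = 30.1, so δu/u = 0.0513.
Q is then a monomial in u, d, b:
δQ/Q = √((δu/u)² + (3·δd/d)² + (3·δb/b)²) = √(0.00264 + 0.0110 + 0.000357) = 0.118
Q = 6.05e+07, so δQ = 0.118 × 6.05e+07 = 7.16e+06.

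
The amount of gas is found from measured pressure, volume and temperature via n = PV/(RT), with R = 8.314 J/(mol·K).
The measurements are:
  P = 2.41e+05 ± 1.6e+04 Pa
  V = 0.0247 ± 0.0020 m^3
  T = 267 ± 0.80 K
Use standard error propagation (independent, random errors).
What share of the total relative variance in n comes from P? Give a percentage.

40.2%

(δn/n)² = (1·δP/P)² + (1·δV/V)² + (-1·δT/T)²
  P term: (1×0.0664)² = 0.00441
  V term: (1×0.0810)² = 0.00656
  T term: (-1×0.00300)² = 8.98e-06
Total = 0.0110. Share from P = 0.00441/0.0110 = 0.402.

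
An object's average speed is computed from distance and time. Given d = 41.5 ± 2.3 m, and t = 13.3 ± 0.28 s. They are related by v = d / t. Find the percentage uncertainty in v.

v is a product of powers, so relative uncertainties combine in quadrature:
  (1·δd/d)² = (1×0.0554)² = 0.00307;  (-1·δt/t)² = (-1×0.0211)² = 0.000443
δv/v = √(0.00351) = 0.0593

5.93%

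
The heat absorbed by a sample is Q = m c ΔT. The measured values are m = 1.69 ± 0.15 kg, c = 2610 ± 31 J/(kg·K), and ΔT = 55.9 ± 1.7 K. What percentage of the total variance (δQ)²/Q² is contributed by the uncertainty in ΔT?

10.3%

(δQ/Q)² = (1·δm/m)² + (1·δc/c)² + (1·δΔT/ΔT)²
  m term: (1×0.0888)² = 0.00788
  c term: (1×0.0119)² = 0.000141
  ΔT term: (1×0.0304)² = 0.000925
Total = 0.00894. Share from ΔT = 0.000925/0.00894 = 0.103.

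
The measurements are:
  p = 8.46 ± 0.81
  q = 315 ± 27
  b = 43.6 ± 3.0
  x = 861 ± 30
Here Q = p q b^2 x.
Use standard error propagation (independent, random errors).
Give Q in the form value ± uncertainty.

(4.36 ± 0.835) × 10^9

For a monomial Q ∝ p, q, b^2, x, fractional errors add in quadrature:
  (1·δp/p)² = (1×0.0957)² = 0.00917;  (1·δq/q)² = (1×0.0857)² = 0.00735;  (2·δb/b)² = (2×0.0688)² = 0.0189;  (1·δx/x)² = (1×0.0348)² = 0.00121
δQ/Q = √(0.0367) = 0.191
Q = 4.36e+09, so δQ = 0.191 × 4.36e+09 = 8.35e+08.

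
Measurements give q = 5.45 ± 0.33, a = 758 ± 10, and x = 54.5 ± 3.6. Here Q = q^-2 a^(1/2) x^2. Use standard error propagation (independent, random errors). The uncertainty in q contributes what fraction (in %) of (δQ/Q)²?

45.6%

(δQ/Q)² = (-2·δq/q)² + (½·δa/a)² + (2·δx/x)²
  q term: (-2×0.0606)² = 0.0147
  a term: (0.5×0.0132)² = 4.35e-05
  x term: (2×0.0661)² = 0.0175
Total = 0.0322. Share from q = 0.0147/0.0322 = 0.456.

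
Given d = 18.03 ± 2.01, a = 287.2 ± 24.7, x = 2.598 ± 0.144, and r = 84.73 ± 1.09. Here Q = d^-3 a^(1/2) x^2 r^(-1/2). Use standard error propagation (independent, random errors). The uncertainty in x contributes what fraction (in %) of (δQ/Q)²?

9.75%

(δQ/Q)² = (-3·δd/d)² + (½·δa/a)² + (2·δx/x)² + (−½·δr/r)²
  d term: (-3×0.111)² = 0.112
  a term: (0.5×0.0860)² = 0.00185
  x term: (2×0.0554)² = 0.0123
  r term: (-0.5×0.0129)² = 4.14e-05
Total = 0.126. Share from x = 0.0123/0.126 = 0.0975.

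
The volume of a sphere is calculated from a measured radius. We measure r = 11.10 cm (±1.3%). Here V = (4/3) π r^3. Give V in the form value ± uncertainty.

5729 ± 223 cm^3

V ∝ r^3, so δV/V = |3| · δr/r = 3 × 0.0130 = 0.0390.
V = 5729 cm^3, so δV = 0.0390 × 5729 = 223 cm^3.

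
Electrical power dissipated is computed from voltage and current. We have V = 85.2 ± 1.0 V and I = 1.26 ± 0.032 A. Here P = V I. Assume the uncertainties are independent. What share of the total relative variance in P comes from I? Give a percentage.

82.4%

(δP/P)² = (1·δV/V)² + (1·δI/I)²
  V term: (1×0.0117)² = 0.000138
  I term: (1×0.0254)² = 0.000645
Total = 0.000783. Share from I = 0.000645/0.000783 = 0.824.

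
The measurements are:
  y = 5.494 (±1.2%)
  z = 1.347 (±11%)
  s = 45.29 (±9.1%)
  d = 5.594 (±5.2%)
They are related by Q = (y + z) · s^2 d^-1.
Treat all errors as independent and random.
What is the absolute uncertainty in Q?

Let u = y + z = 6.841. δu = √(δy² + δz²) = √(0.00435 + 0.0220) = 0.162, so δu/u = 0.0237.
Q is then a monomial in u, s, d:
δQ/Q = √((δu/u)² + (2·δs/s)² + (-1·δd/d)²) = √(0.000562 + 0.0331 + 0.00270) = 0.191
Q = 2508, so δQ = 0.191 × 2508 = 479.

479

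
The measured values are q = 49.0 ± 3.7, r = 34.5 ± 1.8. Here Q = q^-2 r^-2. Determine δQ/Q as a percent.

18.4%

For a monomial Q ∝ q^-2, r^-2, fractional errors add in quadrature:
  (-2·δq/q)² = (-2×0.0755)² = 0.0228;  (-2·δr/r)² = (-2×0.0522)² = 0.0109
δQ/Q = √(0.0337) = 0.184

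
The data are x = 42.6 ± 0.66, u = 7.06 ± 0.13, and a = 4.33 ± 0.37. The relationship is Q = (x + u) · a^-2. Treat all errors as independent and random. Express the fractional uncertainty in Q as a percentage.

17.1%

Let w = x + u = 49.7. δw = √(δx² + δu²) = √(0.436 + 0.0169) = 0.673, so δw/w = 0.0135.
Q is then a monomial in w, a:
δQ/Q = √((δw/w)² + (-2·δa/a)²) = √(0.000183 + 0.0292) = 0.171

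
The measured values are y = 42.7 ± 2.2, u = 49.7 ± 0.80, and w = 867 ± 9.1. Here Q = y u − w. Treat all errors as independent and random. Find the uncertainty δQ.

115

Let p = y·u = 2120. δp/p = √((1·δy/y)² + (1·δu/u)²) = √(0.00265 + 0.000259) = 0.0540, so δp = 115.
Q = p − w: δQ = √(δp² + δw²) = √(13100 + 82.8) = 115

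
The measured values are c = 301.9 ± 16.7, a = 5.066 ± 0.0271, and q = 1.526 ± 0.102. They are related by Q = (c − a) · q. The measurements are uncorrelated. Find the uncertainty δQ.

39.6

Let u = c − a = 296.8. δu = √(δc² + δa²) = √(279 + 0.000734) = 16.7, so δu/u = 0.0563.
Q is then a monomial in u, q:
δQ/Q = √((δu/u)² + (1·δq/q)²) = √(0.00317 + 0.00447) = 0.0874
Q = 453.0, so δQ = 0.0874 × 453.0 = 39.6.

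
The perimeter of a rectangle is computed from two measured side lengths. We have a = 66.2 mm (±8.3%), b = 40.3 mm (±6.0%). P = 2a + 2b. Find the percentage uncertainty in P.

For a sum/difference, combine absolute errors in quadrature:
  (2·δa)² = 121;  (2·δb)² = 23.4
δP = √(144) = 12.0 mm
P = 213 mm, so δP/P = 12.0/213 = 0.0564.

5.64%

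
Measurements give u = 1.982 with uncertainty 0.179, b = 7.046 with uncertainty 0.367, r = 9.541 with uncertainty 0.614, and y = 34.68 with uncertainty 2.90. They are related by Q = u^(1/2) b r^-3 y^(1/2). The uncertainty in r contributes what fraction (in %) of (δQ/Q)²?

(δQ/Q)² = (½·δu/u)² + (1·δb/b)² + (-3·δr/r)² + (½·δy/y)²
  u term: (0.5×0.0903)² = 0.00204
  b term: (1×0.0521)² = 0.00271
  r term: (-3×0.0644)² = 0.0373
  y term: (0.5×0.0836)² = 0.00175
Total = 0.0438. Share from r = 0.0373/0.0438 = 0.852.

85.2%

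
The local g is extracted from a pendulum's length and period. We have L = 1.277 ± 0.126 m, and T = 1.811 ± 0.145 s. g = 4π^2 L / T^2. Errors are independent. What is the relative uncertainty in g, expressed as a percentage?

18.8%

Products/powers → add relative errors in quadrature, weighted by exponent:
  (1·δL/L)² = (1×0.0987)² = 0.00974;  (-2·δT/T)² = (-2×0.0801)² = 0.0256
δg/g = √(0.0354) = 0.188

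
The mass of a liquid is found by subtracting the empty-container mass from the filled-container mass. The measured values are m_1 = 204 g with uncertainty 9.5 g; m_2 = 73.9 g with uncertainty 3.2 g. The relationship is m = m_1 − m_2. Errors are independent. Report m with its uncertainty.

130 ± 10.0 g

Sums and differences: (δm)² = Σ (cᵢ δxᵢ)².
  (δm_1)² = 90.2;  (δm_2)² = 10.2
δm = √(100) = 10.0 g
m = 130 g.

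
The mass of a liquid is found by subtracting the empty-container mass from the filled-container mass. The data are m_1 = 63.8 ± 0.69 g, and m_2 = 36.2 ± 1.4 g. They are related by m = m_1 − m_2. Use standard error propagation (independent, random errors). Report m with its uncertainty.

27.6 ± 1.56 g

Each term contributes (cᵢ δxᵢ)² to (δm)²:
  (δm_1)² = 0.476;  (δm_2)² = 1.96
δm = √(2.44) = 1.56 g
m = 27.6 g.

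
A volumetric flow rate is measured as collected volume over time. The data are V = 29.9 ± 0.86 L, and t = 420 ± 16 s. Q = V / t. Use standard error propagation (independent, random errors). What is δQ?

Relative error in a monomial: (δQ/Q)² = Σ (nᵢ · δxᵢ/xᵢ)².
  (1·δV/V)² = (1×0.0288)² = 0.000827;  (-1·δt/t)² = (-1×0.0381)² = 0.00145
δQ/Q = √(0.00228) = 0.0477
Q = 0.0712 L/s, so δQ = 0.0477 × 0.0712 = 0.00340 L/s.

0.00340 L/s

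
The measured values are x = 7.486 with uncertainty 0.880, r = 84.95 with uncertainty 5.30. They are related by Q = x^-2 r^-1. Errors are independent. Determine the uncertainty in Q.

5.11e-05

Each factor contributes (exponent × relative error)² to (δQ/Q)²:
  (-2·δx/x)² = (-2×0.118)² = 0.0553;  (-1·δr/r)² = (-1×0.0624)² = 0.00389
δQ/Q = √(0.0592) = 0.243
Q = 0.0002101, so δQ = 0.243 × 0.0002101 = 5.11e-05.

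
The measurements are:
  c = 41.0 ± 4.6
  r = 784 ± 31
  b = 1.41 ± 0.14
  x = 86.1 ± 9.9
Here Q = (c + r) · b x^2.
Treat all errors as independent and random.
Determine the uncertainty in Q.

2.18e+06

Let u = c + r = 825. δu = √(δc² + δr²) = √(21.2 + 961) = 31.3, so δu/u = 0.0380.
Q is then a monomial in u, b, x:
δQ/Q = √((δu/u)² + (1·δb/b)² + (2·δx/x)²) = √(0.00144 + 0.00986 + 0.0529) = 0.253
Q = 8.62e+06, so δQ = 0.253 × 8.62e+06 = 2.18e+06.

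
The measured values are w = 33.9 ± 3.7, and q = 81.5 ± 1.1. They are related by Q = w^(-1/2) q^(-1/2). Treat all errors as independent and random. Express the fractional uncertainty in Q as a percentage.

For a monomial Q ∝ w^(-1/2), q^(-1/2), fractional errors add in quadrature:
  (−½·δw/w)² = (-0.5×0.109)² = 0.00298;  (−½·δq/q)² = (-0.5×0.0135)² = 4.55e-05
δQ/Q = √(0.00302) = 0.0550

5.50%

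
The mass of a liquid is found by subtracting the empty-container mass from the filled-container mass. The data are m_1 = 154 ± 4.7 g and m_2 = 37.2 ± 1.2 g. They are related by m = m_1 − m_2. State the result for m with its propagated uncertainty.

m is a linear combination, so absolute uncertainties add in quadrature:
  (δm_1)² = 22.1;  (δm_2)² = 1.44
δm = √(23.5) = 4.85 g
m = 117 g.

117 ± 4.85 g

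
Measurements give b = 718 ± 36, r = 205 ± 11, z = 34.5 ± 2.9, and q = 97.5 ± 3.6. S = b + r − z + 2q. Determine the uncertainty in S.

Each term contributes (cᵢ δxᵢ)² to (δS)²:
  (δb)² = 1300;  (δr)² = 121;  (δz)² = 8.41;  (2·δq)² = 51.8
δS = √(1480) = 38.4

38.4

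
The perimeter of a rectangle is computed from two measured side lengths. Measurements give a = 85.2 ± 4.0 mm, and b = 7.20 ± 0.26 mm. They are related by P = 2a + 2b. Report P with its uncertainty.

185 ± 8.02 mm

P is a linear combination, so absolute uncertainties add in quadrature:
  (2·δa)² = 64.0;  (2·δb)² = 0.270
δP = √(64.3) = 8.02 mm
P = 185 mm.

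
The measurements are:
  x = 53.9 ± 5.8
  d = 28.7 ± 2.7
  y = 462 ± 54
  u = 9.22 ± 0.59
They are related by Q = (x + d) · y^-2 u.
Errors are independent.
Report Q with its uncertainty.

Let w = x + d = 82.6. δw = √(δx² + δd²) = √(33.6 + 7.29) = 6.40, so δw/w = 0.0775.
Q is then a monomial in w, y, u:
δQ/Q = √((δw/w)² + (-2·δy/y)² + (1·δu/u)²) = √(0.00600 + 0.0546 + 0.00409) = 0.254
Q = 0.00357, so δQ = 0.254 × 0.00357 = 0.000908.

0.00357 ± 0.000908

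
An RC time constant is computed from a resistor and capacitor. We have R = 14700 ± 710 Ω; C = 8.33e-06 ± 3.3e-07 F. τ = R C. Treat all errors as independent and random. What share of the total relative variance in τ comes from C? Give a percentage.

(δτ/τ)² = (1·δR/R)² + (1·δC/C)²
  R term: (1×0.0483)² = 0.00233
  C term: (1×0.0396)² = 0.00157
Total = 0.00390. Share from C = 0.00157/0.00390 = 0.402.

40.2%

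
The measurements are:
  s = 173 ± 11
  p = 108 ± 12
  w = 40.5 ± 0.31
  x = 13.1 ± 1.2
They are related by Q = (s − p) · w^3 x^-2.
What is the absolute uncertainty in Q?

7830

Let u = s − p = 65.0. δu = √(δs² + δp²) = √(121 + 144) = 16.3, so δu/u = 0.250.
Q is then a monomial in u, w, x:
δQ/Q = √((δu/u)² + (3·δw/w)² + (-2·δx/x)²) = √(0.0627 + 0.000527 + 0.0336) = 0.311
Q = 25200, so δQ = 0.311 × 25200 = 7830.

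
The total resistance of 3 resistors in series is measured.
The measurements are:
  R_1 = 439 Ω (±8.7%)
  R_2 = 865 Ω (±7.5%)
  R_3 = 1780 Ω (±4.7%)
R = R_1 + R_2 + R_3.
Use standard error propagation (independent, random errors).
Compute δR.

113 Ω

R is a linear combination, so absolute uncertainties add in quadrature:
  (δR_1)² = 1460;  (δR_2)² = 4210;  (δR_3)² = 7000
δR = √(12700) = 113 Ω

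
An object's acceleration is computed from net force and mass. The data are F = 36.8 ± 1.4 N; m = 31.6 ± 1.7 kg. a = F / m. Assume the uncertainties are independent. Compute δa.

0.0767 m/s^2

a is a product of powers, so relative uncertainties combine in quadrature:
  (1·δF/F)² = (1×0.0380)² = 0.00145;  (-1·δm/m)² = (-1×0.0538)² = 0.00289
δa/a = √(0.00434) = 0.0659
a = 1.16 m/s^2, so δa = 0.0659 × 1.16 = 0.0767 m/s^2.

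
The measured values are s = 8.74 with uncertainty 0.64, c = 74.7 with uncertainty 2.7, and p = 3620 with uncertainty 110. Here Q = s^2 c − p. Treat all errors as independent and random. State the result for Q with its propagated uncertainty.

Let w = s^2·c = 5710. δw/w = √((2·δs/s)² + (1·δc/c)²) = √(0.0214 + 0.00131) = 0.151, so δw = 861.
Q = w − p: δQ = √(δw² + δp²) = √(7.41e+05 + 12100) = 868
Q = 2090.

2090 ± 868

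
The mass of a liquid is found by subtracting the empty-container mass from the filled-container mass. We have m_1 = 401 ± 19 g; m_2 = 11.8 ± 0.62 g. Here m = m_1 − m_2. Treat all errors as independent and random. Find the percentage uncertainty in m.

For a sum/difference, combine absolute errors in quadrature:
  (δm_1)² = 361;  (δm_2)² = 0.384
δm = √(361) = 19.0 g
m = 389 g, so δm/m = 19.0/389 = 0.0488.

4.88%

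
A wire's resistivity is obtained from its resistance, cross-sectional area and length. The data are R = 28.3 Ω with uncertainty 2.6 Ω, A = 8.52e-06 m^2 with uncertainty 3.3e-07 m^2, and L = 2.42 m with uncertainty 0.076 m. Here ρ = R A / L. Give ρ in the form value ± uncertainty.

Relative error in a monomial: (δρ/ρ)² = Σ (nᵢ · δxᵢ/xᵢ)².
  (1·δR/R)² = (1×0.0919)² = 0.00844;  (1·δA/A)² = (1×0.0387)² = 0.00150;  (-1·δL/L)² = (-1×0.0314)² = 0.000986
δρ/ρ = √(0.0109) = 0.105
ρ = 9.96e-05 Ω·m, so δρ = 0.105 × 9.96e-05 = 1.04e-05 Ω·m.

(9.96 ± 1.04) × 10^-5 Ω·m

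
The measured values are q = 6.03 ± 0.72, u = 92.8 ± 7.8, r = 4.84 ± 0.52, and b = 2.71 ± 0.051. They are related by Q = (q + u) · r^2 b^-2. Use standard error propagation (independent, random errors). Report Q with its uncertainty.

315 ± 73.2

Let w = q + u = 98.8. δw = √(δq² + δu²) = √(0.518 + 60.8) = 7.83, so δw/w = 0.0793.
Q is then a monomial in w, r, b:
δQ/Q = √((δw/w)² + (2·δr/r)² + (-2·δb/b)²) = √(0.00628 + 0.0462 + 0.00142) = 0.232
Q = 315, so δQ = 0.232 × 315 = 73.2.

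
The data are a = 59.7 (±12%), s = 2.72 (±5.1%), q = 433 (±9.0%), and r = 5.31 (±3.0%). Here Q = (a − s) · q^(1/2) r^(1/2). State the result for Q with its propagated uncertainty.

Let u = a − s = 57.0. δu = √(δa² + δs²) = √(51.3 + 0.0192) = 7.17, so δu/u = 0.126.
Q is then a monomial in u, q, r:
δQ/Q = √((δu/u)² + (½·δq/q)² + (½·δr/r)²) = √(0.0158 + 0.00202 + 0.000225) = 0.134
Q = 2730, so δQ = 0.134 × 2730 = 367.

2730 ± 367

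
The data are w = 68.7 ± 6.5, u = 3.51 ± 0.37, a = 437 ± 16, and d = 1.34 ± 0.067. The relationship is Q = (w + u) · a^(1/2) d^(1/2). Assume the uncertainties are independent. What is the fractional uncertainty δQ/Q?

0.0953

Let h = w + u = 72.2. δh = √(δw² + δu²) = √(42.2 + 0.137) = 6.51, so δh/h = 0.0902.
Q is then a monomial in h, a, d:
δQ/Q = √((δh/h)² + (½·δa/a)² + (½·δd/d)²) = √(0.00813 + 0.000335 + 0.000625) = 0.0953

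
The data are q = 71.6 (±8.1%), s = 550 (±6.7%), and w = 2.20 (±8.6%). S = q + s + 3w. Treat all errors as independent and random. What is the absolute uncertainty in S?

37.3

For a sum/difference, combine absolute errors in quadrature:
  (δq)² = 33.6;  (δs)² = 1360;  (3·δw)² = 0.322
δS = √(1390) = 37.3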